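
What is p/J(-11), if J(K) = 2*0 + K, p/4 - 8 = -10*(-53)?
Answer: -2152/11 ≈ -195.64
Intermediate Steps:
p = 2152 (p = 32 + 4*(-10*(-53)) = 32 + 4*530 = 32 + 2120 = 2152)
J(K) = K (J(K) = 0 + K = K)
p/J(-11) = 2152/(-11) = 2152*(-1/11) = -2152/11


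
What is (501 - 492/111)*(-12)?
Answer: -220476/37 ≈ -5958.8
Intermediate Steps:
(501 - 492/111)*(-12) = (501 - 492*1/111)*(-12) = (501 - 164/37)*(-12) = (18373/37)*(-12) = -220476/37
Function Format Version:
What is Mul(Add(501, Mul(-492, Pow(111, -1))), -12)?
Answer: Rational(-220476, 37) ≈ -5958.8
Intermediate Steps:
Mul(Add(501, Mul(-492, Pow(111, -1))), -12) = Mul(Add(501, Mul(-492, Rational(1, 111))), -12) = Mul(Add(501, Rational(-164, 37)), -12) = Mul(Rational(18373, 37), -12) = Rational(-220476, 37)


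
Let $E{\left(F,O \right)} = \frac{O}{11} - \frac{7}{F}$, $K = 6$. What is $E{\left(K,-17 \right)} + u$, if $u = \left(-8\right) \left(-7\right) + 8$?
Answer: $\frac{4045}{66} \approx 61.288$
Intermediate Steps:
$E{\left(F,O \right)} = - \frac{7}{F} + \frac{O}{11}$ ($E{\left(F,O \right)} = O \frac{1}{11} - \frac{7}{F} = \frac{O}{11} - \frac{7}{F} = - \frac{7}{F} + \frac{O}{11}$)
$u = 64$ ($u = 56 + 8 = 64$)
$E{\left(K,-17 \right)} + u = \left(- \frac{7}{6} + \frac{1}{11} \left(-17\right)\right) + 64 = \left(\left(-7\right) \frac{1}{6} - \frac{17}{11}\right) + 64 = \left(- \frac{7}{6} - \frac{17}{11}\right) + 64 = - \frac{179}{66} + 64 = \frac{4045}{66}$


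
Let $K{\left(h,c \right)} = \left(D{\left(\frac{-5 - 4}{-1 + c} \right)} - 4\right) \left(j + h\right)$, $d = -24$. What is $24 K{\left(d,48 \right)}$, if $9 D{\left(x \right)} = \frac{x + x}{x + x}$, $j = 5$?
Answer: $\frac{5320}{3} \approx 1773.3$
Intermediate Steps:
$D{\left(x \right)} = \frac{1}{9}$ ($D{\left(x \right)} = \frac{\left(x + x\right) \frac{1}{x + x}}{9} = \frac{2 x \frac{1}{2 x}}{9} = \frac{1}{9} \cdot 1 = \frac{1}{9}$)
$K{\left(h,c \right)} = - \frac{175}{9} - \frac{35 h}{9}$ ($K{\left(h,c \right)} = \left(\frac{1}{9} - 4\right) \left(5 + h\right) = - \frac{35 \left(5 + h\right)}{9} = - \frac{175}{9} - \frac{35 h}{9}$)
$24 K{\left(d,48 \right)} = 24 \left(- \frac{175}{9} - - \frac{280}{3}\right) = 24 \left(- \frac{175}{9} + \frac{280}{3}\right) = 24 \cdot \frac{665}{9} = \frac{5320}{3}$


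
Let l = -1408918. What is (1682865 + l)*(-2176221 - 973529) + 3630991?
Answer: -862860932259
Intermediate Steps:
(1682865 + l)*(-2176221 - 973529) + 3630991 = (1682865 - 1408918)*(-2176221 - 973529) + 3630991 = 273947*(-3149750) + 3630991 = -862864563250 + 3630991 = -862860932259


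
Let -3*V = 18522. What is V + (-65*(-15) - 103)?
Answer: -5302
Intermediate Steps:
V = -6174 (V = -⅓*18522 = -6174)
V + (-65*(-15) - 103) = -6174 + (-65*(-15) - 103) = -6174 + (975 - 103) = -6174 + 872 = -5302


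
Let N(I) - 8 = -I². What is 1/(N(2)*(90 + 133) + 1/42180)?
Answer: 42180/37624561 ≈ 0.0011211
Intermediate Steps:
N(I) = 8 - I²
1/(N(2)*(90 + 133) + 1/42180) = 1/((8 - 1*2²)*(90 + 133) + 1/42180) = 1/((8 - 1*4)*223 + 1/42180) = 1/((8 - 4)*223 + 1/42180) = 1/(4*223 + 1/42180) = 1/(892 + 1/42180) = 1/(37624561/42180) = 42180/37624561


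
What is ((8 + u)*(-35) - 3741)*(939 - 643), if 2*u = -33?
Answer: -1019276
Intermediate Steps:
u = -33/2 (u = (1/2)*(-33) = -33/2 ≈ -16.500)
((8 + u)*(-35) - 3741)*(939 - 643) = ((8 - 33/2)*(-35) - 3741)*(939 - 643) = (-17/2*(-35) - 3741)*296 = (595/2 - 3741)*296 = -6887/2*296 = -1019276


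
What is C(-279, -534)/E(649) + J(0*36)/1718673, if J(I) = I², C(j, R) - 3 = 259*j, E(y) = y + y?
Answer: -36129/649 ≈ -55.669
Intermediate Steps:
E(y) = 2*y
C(j, R) = 3 + 259*j
C(-279, -534)/E(649) + J(0*36)/1718673 = (3 + 259*(-279))/((2*649)) + (0*36)²/1718673 = (3 - 72261)/1298 + 0²*(1/1718673) = -72258*1/1298 + 0*(1/1718673) = -36129/649 + 0 = -36129/649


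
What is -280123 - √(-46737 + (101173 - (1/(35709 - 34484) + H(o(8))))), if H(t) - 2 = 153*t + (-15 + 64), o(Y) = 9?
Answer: -280123 - √64934799/35 ≈ -2.8035e+5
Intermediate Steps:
H(t) = 51 + 153*t (H(t) = 2 + (153*t + (-15 + 64)) = 2 + (153*t + 49) = 2 + (49 + 153*t) = 51 + 153*t)
-280123 - √(-46737 + (101173 - (1/(35709 - 34484) + H(o(8))))) = -280123 - √(-46737 + (101173 - (1/(35709 - 34484) + (51 + 153*9)))) = -280123 - √(-46737 + (101173 - (1/1225 + (51 + 1377)))) = -280123 - √(-46737 + (101173 - (1/1225 + 1428))) = -280123 - √(-46737 + (101173 - 1*1749301/1225)) = -280123 - √(-46737 + (101173 - 1749301/1225)) = -280123 - √(-46737 + 122187624/1225) = -280123 - √(64934799/1225) = -280123 - √64934799/35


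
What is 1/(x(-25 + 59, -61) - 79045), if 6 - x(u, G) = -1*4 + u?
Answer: -1/79069 ≈ -1.2647e-5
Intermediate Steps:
x(u, G) = 10 - u (x(u, G) = 6 - (-1*4 + u) = 6 - (-4 + u) = 6 + (4 - u) = 10 - u)
1/(x(-25 + 59, -61) - 79045) = 1/((10 - (-25 + 59)) - 79045) = 1/((10 - 1*34) - 79045) = 1/((10 - 34) - 79045) = 1/(-24 - 79045) = 1/(-79069) = -1/79069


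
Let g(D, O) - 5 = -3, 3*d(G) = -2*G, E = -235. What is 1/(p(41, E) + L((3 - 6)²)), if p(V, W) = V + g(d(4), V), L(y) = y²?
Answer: 1/124 ≈ 0.0080645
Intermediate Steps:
d(G) = -2*G/3 (d(G) = (-2*G)/3 = -2*G/3)
g(D, O) = 2 (g(D, O) = 5 - 3 = 2)
p(V, W) = 2 + V (p(V, W) = V + 2 = 2 + V)
1/(p(41, E) + L((3 - 6)²)) = 1/((2 + 41) + ((3 - 6)²)²) = 1/(43 + ((-3)²)²) = 1/(43 + 9²) = 1/(43 + 81) = 1/124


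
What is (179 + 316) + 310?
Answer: 805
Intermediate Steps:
(179 + 316) + 310 = 495 + 310 = 805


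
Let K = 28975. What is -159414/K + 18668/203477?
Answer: -31896177178/5895746075 ≈ -5.4100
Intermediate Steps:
-159414/K + 18668/203477 = -159414/28975 + 18668/203477 = -31896177178/5895746075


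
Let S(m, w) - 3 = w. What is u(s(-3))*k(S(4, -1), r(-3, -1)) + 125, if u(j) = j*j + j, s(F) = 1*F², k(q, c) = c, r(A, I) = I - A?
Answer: 305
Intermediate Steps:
S(m, w) = 3 + w
s(F) = F²
u(j) = j + j² (u(j) = j² + j = j + j²)
u(s(-3))*k(S(4, -1), r(-3, -1)) + 125 = ((-3)²*(1 + (-3)²))*(-1 - 1*(-3)) + 125 = (9*(1 + 9))*(-1 + 3) + 125 = (9*10)*2 + 125 = 90*2 + 125 = 180 + 125 = 305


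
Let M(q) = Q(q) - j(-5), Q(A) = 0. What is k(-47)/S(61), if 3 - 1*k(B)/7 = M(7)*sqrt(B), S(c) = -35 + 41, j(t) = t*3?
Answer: 7/2 - 35*I*sqrt(47)/2 ≈ 3.5 - 119.97*I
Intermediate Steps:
j(t) = 3*t
M(q) = 15 (M(q) = 0 - 3*(-5) = 0 - 1*(-15) = 0 + 15 = 15)
S(c) = 6
k(B) = 21 - 105*sqrt(B)
k(-47)/S(61) = (21 - 105*I*sqrt(47))/6 = (21 - 105*I*sqrt(47))*(1/6) = 7/2 - 35*I*sqrt(47)/2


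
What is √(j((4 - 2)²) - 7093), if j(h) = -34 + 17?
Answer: 3*I*√790 ≈ 84.321*I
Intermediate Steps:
j(h) = -17
√(j((4 - 2)²) - 7093) = √(-17 - 7093) = √(-7110) = 3*I*√790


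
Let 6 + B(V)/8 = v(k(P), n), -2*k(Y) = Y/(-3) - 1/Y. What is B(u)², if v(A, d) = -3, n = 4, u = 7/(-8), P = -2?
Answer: 5184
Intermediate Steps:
u = -7/8 (u = 7*(-⅛) = -7/8 ≈ -0.87500)
k(Y) = 1/(2*Y) + Y/6 (k(Y) = -(Y/(-3) - 1/Y)/2 = -(Y*(-⅓) - 1/Y)/2 = -(-Y/3 - 1/Y)/2 = -(-1/Y - Y/3)/2 = 1/(2*Y) + Y/6)
B(V) = -72 (B(V) = -48 + 8*(-3) = -48 - 24 = -72)
B(u)² = (-72)² = 5184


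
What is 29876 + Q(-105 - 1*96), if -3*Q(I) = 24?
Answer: 29868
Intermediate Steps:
Q(I) = -8 (Q(I) = -1/3*24 = -8)
29876 + Q(-105 - 1*96) = 29876 - 8 = 29868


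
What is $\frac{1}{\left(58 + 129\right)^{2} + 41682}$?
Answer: $\frac{1}{76651} \approx 1.3046 \cdot 10^{-5}$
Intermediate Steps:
$\frac{1}{\left(58 + 129\right)^{2} + 41682} = \frac{1}{187^{2} + 41682} = \frac{1}{34969 + 41682} = \frac{1}{76651}$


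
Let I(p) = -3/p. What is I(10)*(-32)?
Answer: 48/5 ≈ 9.6000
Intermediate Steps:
I(10)*(-32) = -3/10*(-32) = 48/5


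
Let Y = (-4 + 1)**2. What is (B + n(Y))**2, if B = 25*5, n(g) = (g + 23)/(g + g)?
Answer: 1301881/81 ≈ 16073.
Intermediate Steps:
Y = 9 (Y = (-3)**2 = 9)
n(g) = (23 + g)/(2*g) (n(g) = (23 + g)/((2*g)) = (23 + g)*(1/(2*g)) = (23 + g)/(2*g))
B = 125
(B + n(Y))**2 = (125 + (1/2)*(23 + 9)/9)**2 = (125 + (1/2)*(1/9)*32)**2 = (125 + 16/9)**2 = (1141/9)**2 = 1301881/81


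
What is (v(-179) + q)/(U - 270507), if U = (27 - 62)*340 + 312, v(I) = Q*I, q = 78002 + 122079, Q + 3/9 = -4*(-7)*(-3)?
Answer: -129106/169257 ≈ -0.76278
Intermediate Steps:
Q = -253/3 (Q = -⅓ - 4*(-7)*(-3) = -⅓ + 28*(-3) = -⅓ - 84 = -253/3 ≈ -84.333)
q = 200081
v(I) = -253*I/3
U = -11588 (U = -35*340 + 312 = -11900 + 312 = -11588)
(v(-179) + q)/(U - 270507) = (-253/3*(-179) + 200081)/(-11588 - 270507) = (45287/3 + 200081)/(-282095) = (645530/3)*(-1/282095) = -129106/169257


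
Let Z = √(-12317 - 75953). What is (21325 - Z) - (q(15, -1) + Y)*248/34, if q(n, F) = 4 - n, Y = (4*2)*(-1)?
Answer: 364881/17 - I*√88270 ≈ 21464.0 - 297.1*I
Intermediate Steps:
Y = -8 (Y = 8*(-1) = -8)
Z = I*√88270 (Z = √(-88270) = I*√88270 ≈ 297.1*I)
(21325 - Z) - (q(15, -1) + Y)*248/34 = (21325 - I*√88270) - ((4 - 1*15) - 8)*248/34 = (21325 - I*√88270) - ((4 - 15) - 8)*248*(1/34) = (21325 - I*√88270) - (-11 - 8)*124/17 = (21325 - I*√88270) - (-19)*124/17 = (21325 - I*√88270) - 1*(-2356/17) = (21325 - I*√88270) + 2356/17 = 364881/17 - I*√88270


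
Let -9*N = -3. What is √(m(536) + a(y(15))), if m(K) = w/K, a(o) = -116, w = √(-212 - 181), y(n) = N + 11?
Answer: √(-8331584 + 134*I*√393)/268 ≈ 0.001717 + 10.77*I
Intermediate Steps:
N = ⅓ (N = -⅑*(-3) = ⅓ ≈ 0.33333)
y(n) = 34/3 (y(n) = ⅓ + 11 = 34/3)
w = I*√393 (w = √(-393) = I*√393 ≈ 19.824*I)
m(K) = I*√393/K (m(K) = (I*√393)/K = I*√393/K)
√(m(536) + a(y(15))) = √(I*√393/536 - 116) = √(-116 + I*√393/536)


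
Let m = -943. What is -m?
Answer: 943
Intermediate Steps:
-m = -1*(-943) = 943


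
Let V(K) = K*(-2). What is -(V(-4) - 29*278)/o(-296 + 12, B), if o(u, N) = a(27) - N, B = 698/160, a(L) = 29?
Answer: 644320/1971 ≈ 326.90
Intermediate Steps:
V(K) = -2*K
B = 349/80 (B = 698*(1/160) = 349/80 ≈ 4.3625)
o(u, N) = 29 - N
-(V(-4) - 29*278)/o(-296 + 12, B) = -(-2*(-4) - 29*278)/(29 - 1*349/80) = -(8 - 8062)/(29 - 349/80) = -(-8054)/1971/80 = -(-8054)*80/1971 = -1*(-644320/1971) = 644320/1971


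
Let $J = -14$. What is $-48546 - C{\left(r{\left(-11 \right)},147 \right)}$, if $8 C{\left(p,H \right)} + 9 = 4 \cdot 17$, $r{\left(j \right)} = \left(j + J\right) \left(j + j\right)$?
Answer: $- \frac{388427}{8} \approx -48553.0$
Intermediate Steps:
$r{\left(j \right)} = 2 j \left(-14 + j\right)$ ($r{\left(j \right)} = \left(j - 14\right) \left(j + j\right) = \left(-14 + j\right) 2 j = 2 j \left(-14 + j\right)$)
$C{\left(p,H \right)} = \frac{59}{8}$ ($C{\left(p,H \right)} = - \frac{9}{8} + \frac{4 \cdot 17}{8} = - \frac{9}{8} + \frac{1}{8} \cdot 68 = - \frac{9}{8} + \frac{17}{2} = \frac{59}{8}$)
$-48546 - C{\left(r{\left(-11 \right)},147 \right)} = -48546 - \frac{59}{8} = - \frac{388427}{8}$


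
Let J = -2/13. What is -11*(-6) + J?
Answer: 856/13 ≈ 65.846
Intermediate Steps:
J = -2/13 (J = -2*1/13 = -2/13 ≈ -0.15385)
-11*(-6) + J = -11*(-6) - 2/13 = 66 - 2/13 = 856/13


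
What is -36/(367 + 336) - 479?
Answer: -336773/703 ≈ -479.05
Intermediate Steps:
-36/(367 + 336) - 479 = -36/703 - 479 = -336773/703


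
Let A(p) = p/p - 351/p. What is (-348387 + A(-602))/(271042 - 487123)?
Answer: 209728021/130080762 ≈ 1.6123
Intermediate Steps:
A(p) = 1 - 351/p
(-348387 + A(-602))/(271042 - 487123) = (-348387 + (-351 - 602)/(-602))/(271042 - 487123) = (-348387 - 1/602*(-953))/(-216081) = (-348387 + 953/602)*(-1/216081) = -209728021/602*(-1/216081) = 209728021/130080762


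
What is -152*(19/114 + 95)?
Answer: -43396/3 ≈ -14465.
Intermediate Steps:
-152*(19/114 + 95) = -152*(19*(1/114) + 95) = -152*(⅙ + 95) = -152*571/6 = -43396/3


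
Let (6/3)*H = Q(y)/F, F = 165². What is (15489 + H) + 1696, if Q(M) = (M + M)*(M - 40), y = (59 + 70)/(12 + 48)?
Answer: 187144617449/10890000 ≈ 17185.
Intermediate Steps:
y = 43/20 (y = 129/60 = 129*(1/60) = 43/20 ≈ 2.1500)
F = 27225
Q(M) = 2*M*(-40 + M) (Q(M) = (2*M)*(-40 + M) = 2*M*(-40 + M))
H = -32551/10890000 (H = ((2*(43/20)*(-40 + 43/20))/27225)/2 = ((2*(43/20)*(-757/20))*(1/27225))/2 = (-32551/200*1/27225)/2 = (½)*(-32551/5445000) = -32551/10890000 ≈ -0.0029891)
(15489 + H) + 1696 = (15489 - 32551/10890000) + 1696 = 168675177449/10890000 + 1696 = 187144617449/10890000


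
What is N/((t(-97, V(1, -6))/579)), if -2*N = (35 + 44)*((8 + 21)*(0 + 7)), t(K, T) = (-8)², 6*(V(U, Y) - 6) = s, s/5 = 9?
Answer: -9285423/128 ≈ -72542.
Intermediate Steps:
s = 45 (s = 5*9 = 45)
V(U, Y) = 27/2 (V(U, Y) = 6 + (⅙)*45 = 6 + 15/2 = 27/2)
t(K, T) = 64
N = -16037/2 (N = -(35 + 44)*(8 + 21)*(0 + 7)/2 = -79*29*7/2 = -79*203/2 = -½*16037 = -16037/2 ≈ -8018.5)
N/((t(-97, V(1, -6))/579)) = -16037/(2*(64/579)) = -16037/(2*(64*(1/579))) = -16037/(2*64/579) = -16037/2*579/64 = -9285423/128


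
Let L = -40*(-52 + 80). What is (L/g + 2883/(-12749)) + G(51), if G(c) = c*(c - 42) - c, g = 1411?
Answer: 7321099519/17988839 ≈ 406.98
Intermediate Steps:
L = -1120 (L = -40*28 = -1120)
G(c) = -c + c*(-42 + c) (G(c) = c*(-42 + c) - c = -c + c*(-42 + c))
(L/g + 2883/(-12749)) + G(51) = (-1120/1411 + 2883/(-12749)) + 51*(-43 + 51) = (-1120*1/1411 + 2883*(-1/12749)) + 51*8 = (-1120/1411 - 2883/12749) + 408 = -18346793/17988839 + 408 = 7321099519/17988839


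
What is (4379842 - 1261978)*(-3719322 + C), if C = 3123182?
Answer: -1858683444960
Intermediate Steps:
(4379842 - 1261978)*(-3719322 + C) = (4379842 - 1261978)*(-3719322 + 3123182) = 3117864*(-596140) = -1858683444960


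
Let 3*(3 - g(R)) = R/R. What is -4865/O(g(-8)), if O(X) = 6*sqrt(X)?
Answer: -4865*sqrt(6)/24 ≈ -496.53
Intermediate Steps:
g(R) = 8/3 (g(R) = 3 - R/(3*R) = 3 - 1/3*1 = 3 - 1/3 = 8/3)
-4865/O(g(-8)) = -4865*sqrt(6)/24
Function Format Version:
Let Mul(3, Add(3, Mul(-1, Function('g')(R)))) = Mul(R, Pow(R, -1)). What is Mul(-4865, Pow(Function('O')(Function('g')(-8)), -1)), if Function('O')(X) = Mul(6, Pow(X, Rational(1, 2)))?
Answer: Mul(Rational(-4865, 24), Pow(6, Rational(1, 2))) ≈ -496.53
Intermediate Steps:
Function('g')(R) = Rational(8, 3) (Function('g')(R) = Add(3, Mul(Rational(-1, 3), Mul(R, Pow(R, -1)))) = Add(3, Mul(Rational(-1, 3), 1)) = Add(3, Rational(-1, 3)) = Rational(8, 3))
Mul(-4865, Pow(Function('O')(Function('g')(-8)), -1)) = Mul(-4865, Pow(Mul(6, Pow(Rational(8, 3), Rational(1, 2))), -1)) = Mul(-4865, Pow(Mul(6, Mul(Rational(2, 3), Pow(6, Rational(1, 2)))), -1)) = Mul(-4865, Pow(Mul(4, Pow(6, Rational(1, 2))), -1)) = Mul(-4865, Mul(Rational(1, 24), Pow(6, Rational(1, 2)))) = Mul(Rational(-4865, 24), Pow(6, Rational(1, 2)))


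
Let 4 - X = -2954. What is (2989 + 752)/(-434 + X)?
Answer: 3741/2524 ≈ 1.4822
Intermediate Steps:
X = 2958 (X = 4 - 1*(-2954) = 4 + 2954 = 2958)
(2989 + 752)/(-434 + X) = (2989 + 752)/(-434 + 2958) = 3741/2524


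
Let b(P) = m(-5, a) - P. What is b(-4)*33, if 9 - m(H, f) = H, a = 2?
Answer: 594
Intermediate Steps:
m(H, f) = 9 - H
b(P) = 14 - P (b(P) = (9 - 1*(-5)) - P = (9 + 5) - P = 14 - P)
b(-4)*33 = (14 - 1*(-4))*33 = (14 + 4)*33 = 18*33 = 594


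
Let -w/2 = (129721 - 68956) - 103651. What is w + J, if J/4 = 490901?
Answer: 2049376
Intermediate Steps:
J = 1963604 (J = 4*490901 = 1963604)
w = 85772 (w = -2*((129721 - 68956) - 103651) = -2*(60765 - 103651) = -2*(-42886) = 85772)
w + J = 85772 + 1963604 = 2049376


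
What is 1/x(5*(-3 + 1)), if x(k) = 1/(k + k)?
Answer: -20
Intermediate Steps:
x(k) = 1/(2*k)
1/x(5*(-3 + 1)) = 1/(1/(2*((5*(-3 + 1))))) = 1/(1/(2*((5*(-2))))) = 1/((½)/(-10)) = 1/((½)*(-⅒)) = 1/(-1/20) = -20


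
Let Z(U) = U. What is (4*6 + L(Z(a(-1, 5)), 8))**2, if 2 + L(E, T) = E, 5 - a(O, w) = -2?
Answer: 841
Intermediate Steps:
a(O, w) = 7 (a(O, w) = 5 - 1*(-2) = 5 + 2 = 7)
L(E, T) = -2 + E
(4*6 + L(Z(a(-1, 5)), 8))**2 = (4*6 + (-2 + 7))**2 = (24 + 5)**2 = 29**2 = 841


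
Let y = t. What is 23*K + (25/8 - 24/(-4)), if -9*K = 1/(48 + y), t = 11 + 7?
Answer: 21589/2376 ≈ 9.0863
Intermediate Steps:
t = 18
y = 18
K = -1/594 (K = -1/(9*(48 + 18)) = -⅑/66 = -⅑*1/66 = -1/594 ≈ -0.0016835)
23*K + (25/8 - 24/(-4)) = 23*(-1/594) + (25/8 - 24/(-4)) = -23/594 + (25*(⅛) - 24*(-¼)) = -23/594 + (25/8 + 6) = -23/594 + 73/8 = 21589/2376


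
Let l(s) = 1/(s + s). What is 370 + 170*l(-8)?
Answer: 2875/8 ≈ 359.38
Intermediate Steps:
l(s) = 1/(2*s)
370 + 170*l(-8) = 370 + 170*((1/2)/(-8)) = 370 + 170*((1/2)*(-1/8)) = 370 + 170*(-1/16) = 370 - 85/8 = 2875/8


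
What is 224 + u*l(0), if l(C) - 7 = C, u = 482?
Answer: 3598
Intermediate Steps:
l(C) = 7 + C
224 + u*l(0) = 224 + 482*(7 + 0) = 224 + 482*7 = 224 + 3374 = 3598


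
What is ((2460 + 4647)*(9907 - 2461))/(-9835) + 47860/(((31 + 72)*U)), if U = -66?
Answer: -180106087628/33429165 ≈ -5387.7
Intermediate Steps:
((2460 + 4647)*(9907 - 2461))/(-9835) + 47860/(((31 + 72)*U)) = ((2460 + 4647)*(9907 - 2461))/(-9835) + 47860/(((31 + 72)*(-66))) = (7107*7446)*(-1/9835) + 47860/((103*(-66))) = 52918722*(-1/9835) + 47860/(-6798) = -52918722/9835 + 47860*(-1/6798) = -52918722/9835 - 23930/3399 = -180106087628/33429165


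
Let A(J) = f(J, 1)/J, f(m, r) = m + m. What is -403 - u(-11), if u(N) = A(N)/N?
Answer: -4431/11 ≈ -402.82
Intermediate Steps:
f(m, r) = 2*m
A(J) = 2 (A(J) = (2*J)/J = 2)
u(N) = 2/N
-403 - u(-11) = -403 - 2/(-11) = -403 - 2*(-1)/11 = -403 - 1*(-2/11) = -403 + 2/11 = -4431/11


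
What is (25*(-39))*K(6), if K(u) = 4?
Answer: -3900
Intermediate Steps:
(25*(-39))*K(6) = (25*(-39))*4 = -975*4 = -3900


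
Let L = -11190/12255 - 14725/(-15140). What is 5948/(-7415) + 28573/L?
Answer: 524136251690624/1091317455 ≈ 4.8028e+5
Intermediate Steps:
L = 147177/2473876 (L = -11190*1/12255 - 14725*(-1/15140) = -746/817 + 2945/3028 = 147177/2473876 ≈ 0.059492)
5948/(-7415) + 28573/L = 5948/(-7415) + 28573/(147177/2473876) = 5948*(-1/7415) + 28573*(2473876/147177) = -5948/7415 + 70686058948/147177 = 524136251690624/1091317455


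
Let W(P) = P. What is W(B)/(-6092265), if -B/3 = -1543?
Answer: -1543/2030755 ≈ -0.00075982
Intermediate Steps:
B = 4629 (B = -3*(-1543) = 4629)
W(B)/(-6092265) = 4629/(-6092265) = 4629*(-1/6092265) = -1543/2030755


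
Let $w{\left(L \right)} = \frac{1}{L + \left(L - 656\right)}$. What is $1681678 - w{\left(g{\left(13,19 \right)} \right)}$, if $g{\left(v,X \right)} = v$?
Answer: $\frac{1059457141}{630} \approx 1.6817 \cdot 10^{6}$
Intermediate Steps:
$w{\left(L \right)} = \frac{1}{-656 + 2 L}$ ($w{\left(L \right)} = \frac{1}{L + \left(-656 + L\right)} = \frac{1}{-656 + 2 L}$)
$1681678 - w{\left(g{\left(13,19 \right)} \right)} = 1681678 - \frac{1}{2 \left(-328 + 13\right)} = 1681678 - \frac{1}{2 \left(-315\right)} = 1681678 - \frac{1}{2} \left(- \frac{1}{315}\right) = 1681678 - - \frac{1}{630} = 1681678 + \frac{1}{630} = \frac{1059457141}{630}$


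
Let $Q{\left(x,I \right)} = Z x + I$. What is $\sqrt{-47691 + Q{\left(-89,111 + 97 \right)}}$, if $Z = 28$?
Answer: $5 i \sqrt{1999} \approx 223.55 i$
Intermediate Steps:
$Q{\left(x,I \right)} = I + 28 x$ ($Q{\left(x,I \right)} = 28 x + I = I + 28 x$)
$\sqrt{-47691 + Q{\left(-89,111 + 97 \right)}} = \sqrt{-47691 + \left(\left(111 + 97\right) + 28 \left(-89\right)\right)} = \sqrt{-47691 + \left(208 - 2492\right)} = \sqrt{-47691 - 2284} = \sqrt{-49975} = 5 i \sqrt{1999}$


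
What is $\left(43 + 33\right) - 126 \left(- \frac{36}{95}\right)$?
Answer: $\frac{11756}{95} \approx 123.75$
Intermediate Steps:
$\left(43 + 33\right) - 126 \left(- \frac{36}{95}\right) = 76 - 126 \left(\left(-36\right) \frac{1}{95}\right) = 76 - - \frac{4536}{95} = 76 + \frac{4536}{95} = \frac{11756}{95}$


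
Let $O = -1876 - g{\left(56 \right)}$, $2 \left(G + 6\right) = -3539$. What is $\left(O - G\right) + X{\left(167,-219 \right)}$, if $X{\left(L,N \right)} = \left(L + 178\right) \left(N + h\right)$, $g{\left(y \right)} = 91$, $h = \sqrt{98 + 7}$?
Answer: $- \frac{151493}{2} + 345 \sqrt{105} \approx -72211.0$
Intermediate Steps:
$G = - \frac{3551}{2}$ ($G = -6 + \frac{1}{2} \left(-3539\right) = -6 - \frac{3539}{2} = - \frac{3551}{2} \approx -1775.5$)
$h = \sqrt{105} \approx 10.247$
$X{\left(L,N \right)} = \left(178 + L\right) \left(N + \sqrt{105}\right)$ ($X{\left(L,N \right)} = \left(L + 178\right) \left(N + \sqrt{105}\right) = \left(178 + L\right) \left(N + \sqrt{105}\right)$)
$O = -1967$ ($O = -1876 - 91 = -1967$)
$\left(O - G\right) + X{\left(167,-219 \right)} = \left(-1967 - - \frac{3551}{2}\right) + \left(178 \left(-219\right) + 178 \sqrt{105} + 167 \left(-219\right) + 167 \sqrt{105}\right) = \left(-1967 + \frac{3551}{2}\right) + \left(-38982 + 178 \sqrt{105} - 36573 + 167 \sqrt{105}\right) = - \frac{383}{2} - \left(75555 - 345 \sqrt{105}\right) = - \frac{151493}{2} + 345 \sqrt{105}$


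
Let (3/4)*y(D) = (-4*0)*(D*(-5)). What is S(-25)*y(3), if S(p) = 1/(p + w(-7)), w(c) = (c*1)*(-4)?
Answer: 0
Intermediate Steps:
y(D) = 0 (y(D) = 4*((-4*0)*(D*(-5)))/3 = 4*(0*(-5*D))/3 = (4/3)*0 = 0)
w(c) = -4*c (w(c) = c*(-4) = -4*c)
S(p) = 1/(28 + p) (S(p) = 1/(p - 4*(-7)) = 1/(p + 28) = 1/(28 + p))
S(-25)*y(3) = 0/(28 - 25) = 0/3 = (1/3)*0 = 0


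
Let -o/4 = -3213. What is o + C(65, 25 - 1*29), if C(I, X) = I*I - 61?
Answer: 17016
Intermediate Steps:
o = 12852 (o = -4*(-3213) = 12852)
C(I, X) = -61 + I² (C(I, X) = I² - 61 = -61 + I²)
o + C(65, 25 - 1*29) = 12852 + (-61 + 65²) = 12852 + (-61 + 4225) = 12852 + 4164 = 17016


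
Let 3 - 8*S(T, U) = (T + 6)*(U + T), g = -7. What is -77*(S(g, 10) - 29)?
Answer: 8701/4 ≈ 2175.3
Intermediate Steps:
S(T, U) = 3/8 - (6 + T)*(T + U)/8 (S(T, U) = 3/8 - (T + 6)*(U + T)/8 = 3/8 - (6 + T)*(T + U)/8)
-77*(S(g, 10) - 29) = -77*((3/8 - 3/4*(-7) - 3/4*10 - 1/8*(-7)**2 - 1/8*(-7)*10) - 29) = -77*((3/8 + 21/4 - 15/2 - 1/8*49 + 35/4) - 29) = -77*((3/8 + 21/4 - 15/2 - 49/8 + 35/4) - 29) = -77*(3/4 - 29) = -77*(-113/4) = 8701/4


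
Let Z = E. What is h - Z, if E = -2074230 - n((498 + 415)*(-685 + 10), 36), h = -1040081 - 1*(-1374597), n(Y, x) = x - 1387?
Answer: 2407395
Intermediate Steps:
n(Y, x) = -1387 + x
h = 334516 (h = -1040081 + 1374597 = 334516)
E = -2072879 (E = -2074230 - (-1387 + 36) = -2074230 - 1*(-1351) = -2074230 + 1351 = -2072879)
Z = -2072879
h - Z = 334516 - 1*(-2072879) = 334516 + 2072879 = 2407395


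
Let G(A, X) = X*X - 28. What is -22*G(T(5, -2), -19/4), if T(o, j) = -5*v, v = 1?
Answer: 957/8 ≈ 119.63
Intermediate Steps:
T(o, j) = -5 (T(o, j) = -5*1 = -5)
G(A, X) = -28 + X**2 (G(A, X) = X**2 - 28 = -28 + X**2)
-22*G(T(5, -2), -19/4) = -22*(-28 + (-19/4)**2) = -22*(-28 + 361/16) = -22*(-87/16) = 957/8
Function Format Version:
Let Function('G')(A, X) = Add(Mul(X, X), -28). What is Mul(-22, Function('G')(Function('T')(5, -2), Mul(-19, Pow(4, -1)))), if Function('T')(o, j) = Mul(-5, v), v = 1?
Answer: Rational(957, 8) ≈ 119.63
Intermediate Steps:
Function('T')(o, j) = -5 (Function('T')(o, j) = Mul(-5, 1) = -5)
Function('G')(A, X) = Add(-28, Pow(X, 2)) (Function('G')(A, X) = Add(Pow(X, 2), -28) = Add(-28, Pow(X, 2)))
Mul(-22, Function('G')(Function('T')(5, -2), Mul(-19, Pow(4, -1)))) = Mul(-22, Add(-28, Pow(Mul(-19, Pow(4, -1)), 2))) = Mul(-22, Add(-28, Pow(Mul(-19, Rational(1, 4)), 2))) = Mul(-22, Add(-28, Pow(Rational(-19, 4), 2))) = Mul(-22, Add(-28, Rational(361, 16))) = Mul(-22, Rational(-87, 16)) = Rational(957, 8)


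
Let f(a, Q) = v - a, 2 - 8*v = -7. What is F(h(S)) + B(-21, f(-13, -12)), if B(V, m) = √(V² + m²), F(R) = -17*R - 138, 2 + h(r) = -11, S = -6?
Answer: 83 + √40993/8 ≈ 108.31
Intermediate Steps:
v = 9/8 (v = ¼ - ⅛*(-7) = ¼ + 7/8 = 9/8 ≈ 1.1250)
h(r) = -13 (h(r) = -2 - 11 = -13)
F(R) = -138 - 17*R
f(a, Q) = 9/8 - a
F(h(S)) + B(-21, f(-13, -12)) = (-138 - 17*(-13)) + √((-21)² + (9/8 - 1*(-13))²) = (-138 + 221) + √(441 + (9/8 + 13)²) = 83 + √(441 + (113/8)²) = 83 + √(441 + 12769/64) = 83 + √(40993/64) = 83 + √40993/8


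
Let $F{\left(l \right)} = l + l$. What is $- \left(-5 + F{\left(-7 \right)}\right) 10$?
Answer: $190$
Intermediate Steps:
$F{\left(l \right)} = 2 l$
$- \left(-5 + F{\left(-7 \right)}\right) 10 = - \left(-5 + 2 \left(-7\right)\right) 10 = - \left(-5 - 14\right) 10 = - \left(-19\right) 10 = \left(-1\right) \left(-190\right) = 190$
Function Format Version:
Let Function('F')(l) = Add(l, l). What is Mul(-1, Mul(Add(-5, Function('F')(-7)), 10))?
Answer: 190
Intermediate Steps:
Function('F')(l) = Mul(2, l)
Mul(-1, Mul(Add(-5, Function('F')(-7)), 10)) = Mul(-1, Mul(Add(-5, Mul(2, -7)), 10)) = Mul(-1, Mul(Add(-5, -14), 10)) = Mul(-1, Mul(-19, 10)) = Mul(-1, -190) = 190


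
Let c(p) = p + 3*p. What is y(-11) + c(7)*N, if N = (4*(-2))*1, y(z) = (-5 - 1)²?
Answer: -188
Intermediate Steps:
y(z) = 36 (y(z) = (-6)² = 36)
N = -8 (N = -8*1 = -8)
c(p) = 4*p
y(-11) + c(7)*N = 36 + (4*7)*(-8) = 36 + 28*(-8) = 36 - 224 = -188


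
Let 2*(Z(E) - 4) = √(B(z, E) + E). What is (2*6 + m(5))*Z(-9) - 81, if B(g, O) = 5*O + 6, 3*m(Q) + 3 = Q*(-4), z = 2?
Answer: -191/3 + 26*I*√3/3 ≈ -63.667 + 15.011*I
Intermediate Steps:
m(Q) = -1 - 4*Q/3 (m(Q) = -1 + (Q*(-4))/3 = -1 + (-4*Q)/3 = -1 - 4*Q/3)
B(g, O) = 6 + 5*O
Z(E) = 4 + √(6 + 6*E)/2 (Z(E) = 4 + √((6 + 5*E) + E)/2 = 4 + √(6 + 6*E)/2)
(2*6 + m(5))*Z(-9) - 81 = (2*6 + (-1 - 4/3*5))*(4 + √(6 + 6*(-9))/2) - 81 = (12 + (-1 - 20/3))*(4 + √(6 - 54)/2) - 81 = (12 - 23/3)*(4 + √(-48)/2) - 81 = 13*(4 + (4*I*√3)/2)/3 - 81 = 13*(4 + 2*I*√3)/3 - 81 = (52/3 + 26*I*√3/3) - 81 = -191/3 + 26*I*√3/3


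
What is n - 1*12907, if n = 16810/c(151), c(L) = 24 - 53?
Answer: -391113/29 ≈ -13487.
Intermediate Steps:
c(L) = -29
n = -16810/29 (n = 16810/(-29) = 16810*(-1/29) = -16810/29 ≈ -579.66)
n - 1*12907 = -16810/29 - 1*12907 = -16810/29 - 12907 = -391113/29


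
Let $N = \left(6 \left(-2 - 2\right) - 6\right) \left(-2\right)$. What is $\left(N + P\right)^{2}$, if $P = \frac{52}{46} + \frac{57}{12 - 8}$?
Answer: $\frac{48094225}{8464} \approx 5682.2$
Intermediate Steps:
$P = \frac{1415}{92}$ ($P = 52 \cdot \frac{1}{46} + \frac{57}{4} = \frac{26}{23} + 57 \cdot \frac{1}{4} = \frac{26}{23} + \frac{57}{4} = \frac{1415}{92} \approx 15.38$)
$N = 60$ ($N = \left(6 \left(-4\right) - 6\right) \left(-2\right) = \left(-24 - 6\right) \left(-2\right) = \left(-30\right) \left(-2\right) = 60$)
$\left(N + P\right)^{2} = \left(60 + \frac{1415}{92}\right)^{2} = \left(\frac{6935}{92}\right)^{2} = \frac{48094225}{8464}$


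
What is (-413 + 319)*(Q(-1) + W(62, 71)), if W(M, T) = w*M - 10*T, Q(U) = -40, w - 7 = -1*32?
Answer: 216200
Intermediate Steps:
w = -25 (w = 7 - 1*32 = 7 - 32 = -25)
W(M, T) = -25*M - 10*T
(-413 + 319)*(Q(-1) + W(62, 71)) = (-413 + 319)*(-40 + (-25*62 - 10*71)) = -94*(-40 + (-1550 - 710)) = -94*(-40 - 2260) = -94*(-2300) = 216200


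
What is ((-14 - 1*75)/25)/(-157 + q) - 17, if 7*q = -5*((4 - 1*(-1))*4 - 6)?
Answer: -70886/4175 ≈ -16.979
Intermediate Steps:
q = -10 (q = (-5*((4 - 1*(-1))*4 - 6))/7 = (-5*((4 + 1)*4 - 6))/7 = (-5*(5*4 - 6))/7 = (-5*(20 - 6))/7 = (-5*14)/7 = (-1*70)/7 = (⅐)*(-70) = -10)
((-14 - 1*75)/25)/(-157 + q) - 17 = ((-14 - 1*75)/25)/(-157 - 10) - 17 = ((-14 - 75)*(1/25))/(-167) - 17 = -89*1/25*(-1/167) - 17 = -89/25*(-1/167) - 17 = 89/4175 - 17 = -70886/4175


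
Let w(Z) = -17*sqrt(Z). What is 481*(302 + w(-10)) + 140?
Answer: 145402 - 8177*I*sqrt(10) ≈ 1.454e+5 - 25858.0*I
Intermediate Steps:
481*(302 + w(-10)) + 140 = 481*(302 - 17*I*sqrt(10)) + 140 = (145262 - 8177*I*sqrt(10)) + 140 = 145402 - 8177*I*sqrt(10)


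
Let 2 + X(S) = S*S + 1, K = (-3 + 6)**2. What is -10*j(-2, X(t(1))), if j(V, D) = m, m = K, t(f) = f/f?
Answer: -90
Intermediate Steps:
t(f) = 1
K = 9 (K = 3**2 = 9)
m = 9
X(S) = -1 + S**2 (X(S) = -2 + (S*S + 1) = -2 + (S**2 + 1) = -2 + (1 + S**2) = -1 + S**2)
j(V, D) = 9
-10*j(-2, X(t(1))) = -10*9 = -90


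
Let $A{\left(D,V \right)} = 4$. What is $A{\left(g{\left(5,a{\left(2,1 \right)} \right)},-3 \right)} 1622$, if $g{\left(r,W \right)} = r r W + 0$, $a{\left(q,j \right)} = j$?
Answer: $6488$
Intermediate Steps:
$g{\left(r,W \right)} = W r^{2}$ ($g{\left(r,W \right)} = r^{2} W + 0 = W r^{2} + 0 = W r^{2}$)
$A{\left(g{\left(5,a{\left(2,1 \right)} \right)},-3 \right)} 1622 = 4 \cdot 1622 = 6488$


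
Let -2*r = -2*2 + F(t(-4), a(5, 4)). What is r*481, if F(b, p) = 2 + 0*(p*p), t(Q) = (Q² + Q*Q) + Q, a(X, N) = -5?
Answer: 481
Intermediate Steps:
t(Q) = Q + 2*Q² (t(Q) = (Q² + Q²) + Q = 2*Q² + Q = Q + 2*Q²)
F(b, p) = 2 (F(b, p) = 2 + 0*p² = 2 + 0 = 2)
r = 1 (r = -(-2*2 + 2)/2 = -(-4 + 2)/2 = -½*(-2) = 1)
r*481 = 1*481 = 481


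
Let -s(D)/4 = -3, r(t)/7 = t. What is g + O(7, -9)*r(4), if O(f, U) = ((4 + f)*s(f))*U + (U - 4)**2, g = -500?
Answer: -29032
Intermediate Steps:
r(t) = 7*t
s(D) = 12 (s(D) = -4*(-3) = 12)
O(f, U) = (-4 + U)**2 + U*(48 + 12*f) (O(f, U) = ((4 + f)*12)*U + (U - 4)**2 = (48 + 12*f)*U + (-4 + U)**2 = U*(48 + 12*f) + (-4 + U)**2 = (-4 + U)**2 + U*(48 + 12*f))
g + O(7, -9)*r(4) = -500 + ((-4 - 9)**2 + 48*(-9) + 12*(-9)*7)*(7*4) = -500 + ((-13)**2 - 432 - 756)*28 = -500 + (169 - 432 - 756)*28 = -500 - 1019*28 = -500 - 28532 = -29032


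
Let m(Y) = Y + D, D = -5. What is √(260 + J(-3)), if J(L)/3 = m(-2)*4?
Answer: 4*√11 ≈ 13.266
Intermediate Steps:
m(Y) = -5 + Y (m(Y) = Y - 5 = -5 + Y)
J(L) = -84 (J(L) = 3*((-5 - 2)*4) = 3*(-7*4) = 3*(-28) = -84)
√(260 + J(-3)) = √(260 - 84) = √176 = 4*√11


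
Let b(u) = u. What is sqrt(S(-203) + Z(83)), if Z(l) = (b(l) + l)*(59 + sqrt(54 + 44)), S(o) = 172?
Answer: sqrt(9966 + 1162*sqrt(2)) ≈ 107.75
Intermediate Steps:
Z(l) = 2*l*(59 + 7*sqrt(2)) (Z(l) = (l + l)*(59 + sqrt(54 + 44)) = (2*l)*(59 + sqrt(98)) = (2*l)*(59 + 7*sqrt(2)) = 2*l*(59 + 7*sqrt(2)))
sqrt(S(-203) + Z(83)) = sqrt(172 + 2*83*(59 + 7*sqrt(2))) = sqrt(172 + (9794 + 1162*sqrt(2))) = sqrt(9966 + 1162*sqrt(2))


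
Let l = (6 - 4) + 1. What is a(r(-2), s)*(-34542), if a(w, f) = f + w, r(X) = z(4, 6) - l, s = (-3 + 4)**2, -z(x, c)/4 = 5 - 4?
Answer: 207252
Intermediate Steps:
z(x, c) = -4 (z(x, c) = -4*(5 - 4) = -4*1 = -4)
s = 1 (s = 1**2 = 1)
l = 3 (l = 2 + 1 = 3)
r(X) = -7 (r(X) = -4 - 1*3 = -4 - 3 = -7)
a(r(-2), s)*(-34542) = (1 - 7)*(-34542) = -6*(-34542) = 207252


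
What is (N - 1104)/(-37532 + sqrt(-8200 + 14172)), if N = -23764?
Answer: 233336444/352161263 + 12434*sqrt(1493)/352161263 ≈ 0.66395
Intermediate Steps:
(N - 1104)/(-37532 + sqrt(-8200 + 14172)) = (-23764 - 1104)/(-37532 + sqrt(-8200 + 14172)) = -24868/(-37532 + sqrt(5972)) = -24868/(-37532 + 2*sqrt(1493))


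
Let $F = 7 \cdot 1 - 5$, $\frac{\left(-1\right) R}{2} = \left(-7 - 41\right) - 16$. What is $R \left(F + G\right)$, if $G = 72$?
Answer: $9472$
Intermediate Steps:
$R = 128$ ($R = - 2 \left(\left(-7 - 41\right) - 16\right) = - 2 \left(-48 - 16\right) = \left(-2\right) \left(-64\right) = 128$)
$F = 2$ ($F = 7 - 5 = 2$)
$R \left(F + G\right) = 128 \left(2 + 72\right) = 128 \cdot 74 = 9472$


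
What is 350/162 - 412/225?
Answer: 667/2025 ≈ 0.32938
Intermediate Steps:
350/162 - 412/225 = 350*(1/162) - 412*1/225 = 175/81 - 412/225 = 667/2025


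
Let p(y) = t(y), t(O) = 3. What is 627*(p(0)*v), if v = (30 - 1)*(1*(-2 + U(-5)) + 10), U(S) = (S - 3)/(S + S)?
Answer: 2400156/5 ≈ 4.8003e+5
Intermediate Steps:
p(y) = 3
U(S) = (-3 + S)/(2*S) (U(S) = (-3 + S)/((2*S)) = (-3 + S)*(1/(2*S)) = (-3 + S)/(2*S))
v = 1276/5 (v = (30 - 1)*(1*(-2 + (1/2)*(-3 - 5)/(-5)) + 10) = 29*(1*(-2 + (1/2)*(-1/5)*(-8)) + 10) = 29*(1*(-2 + 4/5) + 10) = 29*(1*(-6/5) + 10) = 29*(-6/5 + 10) = 29*(44/5) = 1276/5 ≈ 255.20)
627*(p(0)*v) = 627*(3*(1276/5)) = 627*(3828/5) = 2400156/5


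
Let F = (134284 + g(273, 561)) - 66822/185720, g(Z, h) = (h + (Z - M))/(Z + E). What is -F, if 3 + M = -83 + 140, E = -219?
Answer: -112238281261/835740 ≈ -1.3430e+5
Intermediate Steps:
M = 54 (M = -3 + (-83 + 140) = -3 + 57 = 54)
g(Z, h) = (-54 + Z + h)/(-219 + Z) (g(Z, h) = (h + (Z - 1*54))/(Z - 219) = (h + (Z - 54))/(-219 + Z) = (h + (-54 + Z))/(-219 + Z) = (-54 + Z + h)/(-219 + Z))
F = 112238281261/835740 (F = (134284 + (-54 + 273 + 561)/(-219 + 273)) - 66822/185720 = (134284 + 780/54) - 66822*1/185720 = (134284 + (1/54)*780) - 33411/92860 = (134284 + 130/9) - 33411/92860 = 1208686/9 - 33411/92860 = 112238281261/835740 ≈ 1.3430e+5)
-F = -1*112238281261/835740 = -112238281261/835740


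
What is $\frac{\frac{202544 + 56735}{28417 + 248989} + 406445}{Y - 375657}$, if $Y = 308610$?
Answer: $- \frac{112750540949}{18599240082} \approx -6.0621$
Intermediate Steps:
$\frac{\frac{202544 + 56735}{28417 + 248989} + 406445}{Y - 375657} = \frac{\frac{202544 + 56735}{28417 + 248989} + 406445}{308610 - 375657} = \frac{\frac{259279}{277406} + 406445}{-67047} = \left(259279 \cdot \frac{1}{277406} + 406445\right) \left(- \frac{1}{67047}\right) = \left(\frac{259279}{277406} + 406445\right) \left(- \frac{1}{67047}\right) = \frac{112750540949}{277406} \left(- \frac{1}{67047}\right) = - \frac{112750540949}{18599240082}$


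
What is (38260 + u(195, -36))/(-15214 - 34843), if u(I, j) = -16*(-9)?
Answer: -38404/50057 ≈ -0.76721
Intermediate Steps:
u(I, j) = 144
(38260 + u(195, -36))/(-15214 - 34843) = (38260 + 144)/(-15214 - 34843) = 38404/(-50057) = 38404*(-1/50057) = -38404/50057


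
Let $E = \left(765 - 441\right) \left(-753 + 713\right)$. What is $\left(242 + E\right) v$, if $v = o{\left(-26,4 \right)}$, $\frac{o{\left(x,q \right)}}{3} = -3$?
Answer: $114462$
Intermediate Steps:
$o{\left(x,q \right)} = -9$ ($o{\left(x,q \right)} = 3 \left(-3\right) = -9$)
$E = -12960$ ($E = 324 \left(-40\right) = -12960$)
$v = -9$
$\left(242 + E\right) v = \left(242 - 12960\right) \left(-9\right) = \left(-12718\right) \left(-9\right) = 114462$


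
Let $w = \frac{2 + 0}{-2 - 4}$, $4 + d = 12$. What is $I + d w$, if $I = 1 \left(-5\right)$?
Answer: $- \frac{23}{3} \approx -7.6667$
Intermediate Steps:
$d = 8$ ($d = -4 + 12 = 8$)
$w = - \frac{1}{3}$ ($w = \frac{2}{-6} = 2 \left(- \frac{1}{6}\right) = - \frac{1}{3} \approx -0.33333$)
$I = -5$
$I + d w = -5 + 8 \left(- \frac{1}{3}\right) = -5 - \frac{8}{3} = - \frac{23}{3}$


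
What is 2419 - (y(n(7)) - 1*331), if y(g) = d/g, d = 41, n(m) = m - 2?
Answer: 13709/5 ≈ 2741.8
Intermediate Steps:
n(m) = -2 + m
y(g) = 41/g
2419 - (y(n(7)) - 1*331) = 2419 - (41/(-2 + 7) - 1*331) = 2419 - (41/5 - 331) = 2419 - 1*(-1614/5) = 2419 + 1614/5 = 13709/5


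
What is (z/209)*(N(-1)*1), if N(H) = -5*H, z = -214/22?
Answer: -535/2299 ≈ -0.23271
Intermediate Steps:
z = -107/11 (z = -214*1/22 = -107/11 ≈ -9.7273)
(z/209)*(N(-1)*1) = (-107/11/209)*(-5*(-1)*1) = (-107/11*1/209)*(5*1) = -107/2299*5 = -535/2299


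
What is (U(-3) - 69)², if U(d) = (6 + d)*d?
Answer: 6084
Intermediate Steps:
U(d) = d*(6 + d)
(U(-3) - 69)² = (-3*(6 - 3) - 69)² = (-3*3 - 69)² = (-9 - 69)² = (-78)² = 6084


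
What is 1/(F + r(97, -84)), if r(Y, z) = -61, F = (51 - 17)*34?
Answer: 1/1095 ≈ 0.00091324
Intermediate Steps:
F = 1156 (F = 34*34 = 1156)
1/(F + r(97, -84)) = 1/(1156 - 61) = 1/1095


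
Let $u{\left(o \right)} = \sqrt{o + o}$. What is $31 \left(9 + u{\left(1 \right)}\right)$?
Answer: $279 + 31 \sqrt{2} \approx 322.84$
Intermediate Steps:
$u{\left(o \right)} = \sqrt{2} \sqrt{o}$ ($u{\left(o \right)} = \sqrt{2 o} = \sqrt{2} \sqrt{o}$)
$31 \left(9 + u{\left(1 \right)}\right) = 31 \left(9 + \sqrt{2} \sqrt{1}\right) = 31 \left(9 + \sqrt{2} \cdot 1\right) = 31 \left(9 + \sqrt{2}\right) = 279 + 31 \sqrt{2}$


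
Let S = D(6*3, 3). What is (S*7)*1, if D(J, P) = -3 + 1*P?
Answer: 0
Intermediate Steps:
D(J, P) = -3 + P
S = 0 (S = -3 + 3 = 0)
(S*7)*1 = (0*7)*1 = 0*1 = 0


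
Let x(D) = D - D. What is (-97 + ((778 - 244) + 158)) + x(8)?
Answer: 595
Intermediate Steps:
x(D) = 0
(-97 + ((778 - 244) + 158)) + x(8) = (-97 + ((778 - 244) + 158)) + 0 = (-97 + (534 + 158)) + 0 = (-97 + 692) + 0 = 595 + 0 = 595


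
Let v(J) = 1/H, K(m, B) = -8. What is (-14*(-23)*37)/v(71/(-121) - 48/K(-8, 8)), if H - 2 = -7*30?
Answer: -2478112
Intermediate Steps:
H = -208 (H = 2 - 7*30 = 2 - 210 = -208)
v(J) = -1/208 (v(J) = 1/(-208) = -1/208)
(-14*(-23)*37)/v(71/(-121) - 48/K(-8, 8)) = (-14*(-23)*37)/(-1/208) = (322*37)*(-208) = 11914*(-208) = -2478112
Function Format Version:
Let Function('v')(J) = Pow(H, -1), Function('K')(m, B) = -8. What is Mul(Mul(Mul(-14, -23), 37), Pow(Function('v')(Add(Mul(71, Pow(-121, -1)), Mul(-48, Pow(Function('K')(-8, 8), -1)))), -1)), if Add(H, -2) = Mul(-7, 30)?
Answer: -2478112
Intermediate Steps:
H = -208 (H = Add(2, Mul(-7, 30)) = Add(2, -210) = -208)
Function('v')(J) = Rational(-1, 208) (Function('v')(J) = Pow(-208, -1) = Rational(-1, 208))
Mul(Mul(Mul(-14, -23), 37), Pow(Function('v')(Add(Mul(71, Pow(-121, -1)), Mul(-48, Pow(Function('K')(-8, 8), -1)))), -1)) = Mul(Mul(Mul(-14, -23), 37), Pow(Rational(-1, 208), -1)) = Mul(Mul(322, 37), -208) = Mul(11914, -208) = -2478112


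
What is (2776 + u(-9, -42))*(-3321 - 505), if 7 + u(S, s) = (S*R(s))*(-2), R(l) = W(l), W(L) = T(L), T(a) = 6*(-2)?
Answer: -9767778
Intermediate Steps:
T(a) = -12
W(L) = -12
R(l) = -12
u(S, s) = -7 + 24*S (u(S, s) = -7 + (S*(-12))*(-2) = -7 - 12*S*(-2) = -7 + 24*S)
(2776 + u(-9, -42))*(-3321 - 505) = (2776 + (-7 + 24*(-9)))*(-3321 - 505) = (2776 + (-7 - 216))*(-3826) = (2776 - 223)*(-3826) = 2553*(-3826) = -9767778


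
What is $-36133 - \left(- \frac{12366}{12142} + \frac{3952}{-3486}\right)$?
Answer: $- \frac{382327707884}{10581753} \approx -36131.0$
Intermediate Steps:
$-36133 - \left(- \frac{12366}{12142} + \frac{3952}{-3486}\right) = -36133 - \left(\left(-12366\right) \frac{1}{12142} + 3952 \left(- \frac{1}{3486}\right)\right) = -36133 - \left(- \frac{6183}{6071} - \frac{1976}{1743}\right) = -36133 - - \frac{22773265}{10581753} = -36133 + \frac{22773265}{10581753} = - \frac{382327707884}{10581753}$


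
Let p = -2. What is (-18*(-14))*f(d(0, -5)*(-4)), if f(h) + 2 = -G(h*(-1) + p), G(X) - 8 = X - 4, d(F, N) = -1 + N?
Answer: 5040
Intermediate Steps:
G(X) = 4 + X (G(X) = 8 + (X - 4) = 8 + (-4 + X) = 4 + X)
f(h) = -4 + h (f(h) = -2 - (4 + (h*(-1) - 2)) = -2 - (4 + (-h - 2)) = -2 - (4 + (-2 - h)) = -2 - (2 - h) = -2 + (-2 + h) = -4 + h)
(-18*(-14))*f(d(0, -5)*(-4)) = (-18*(-14))*(-4 + (-1 - 5)*(-4)) = 252*(-4 - 6*(-4)) = 252*(-4 + 24) = 252*20 = 5040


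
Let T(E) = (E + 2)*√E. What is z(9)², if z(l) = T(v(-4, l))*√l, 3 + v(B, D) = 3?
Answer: 0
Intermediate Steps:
v(B, D) = 0 (v(B, D) = -3 + 3 = 0)
T(E) = √E*(2 + E) (T(E) = (2 + E)*√E = √E*(2 + E))
z(l) = 0 (z(l) = (√0*(2 + 0))*√l = (0*2)*√l = 0*√l = 0)
z(9)² = 0² = 0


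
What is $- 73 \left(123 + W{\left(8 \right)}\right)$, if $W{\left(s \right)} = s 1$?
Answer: $-9563$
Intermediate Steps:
$W{\left(s \right)} = s$
$- 73 \left(123 + W{\left(8 \right)}\right) = - 73 \left(123 + 8\right) = \left(-73\right) 131 = -9563$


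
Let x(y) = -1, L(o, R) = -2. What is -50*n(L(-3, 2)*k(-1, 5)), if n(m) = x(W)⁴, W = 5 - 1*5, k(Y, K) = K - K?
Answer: -50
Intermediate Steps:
k(Y, K) = 0
W = 0 (W = 5 - 5 = 0)
n(m) = 1 (n(m) = (-1)⁴ = 1)
-50*n(L(-3, 2)*k(-1, 5)) = -50*1 = -50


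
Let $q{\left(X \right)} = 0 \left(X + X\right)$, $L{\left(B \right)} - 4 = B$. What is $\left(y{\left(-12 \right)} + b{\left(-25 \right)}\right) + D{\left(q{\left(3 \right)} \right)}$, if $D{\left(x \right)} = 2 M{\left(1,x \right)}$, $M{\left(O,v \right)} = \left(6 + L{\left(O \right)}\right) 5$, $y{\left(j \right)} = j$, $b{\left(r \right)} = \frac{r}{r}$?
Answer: $99$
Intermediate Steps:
$b{\left(r \right)} = 1$
$L{\left(B \right)} = 4 + B$
$q{\left(X \right)} = 0$ ($q{\left(X \right)} = 0 \cdot 2 X = 0$)
$M{\left(O,v \right)} = 50 + 5 O$ ($M{\left(O,v \right)} = \left(6 + \left(4 + O\right)\right) 5 = \left(10 + O\right) 5 = 50 + 5 O$)
$D{\left(x \right)} = 110$ ($D{\left(x \right)} = 2 \left(50 + 5 \cdot 1\right) = 2 \left(50 + 5\right) = 2 \cdot 55 = 110$)
$\left(y{\left(-12 \right)} + b{\left(-25 \right)}\right) + D{\left(q{\left(3 \right)} \right)} = \left(-12 + 1\right) + 110 = -11 + 110 = 99$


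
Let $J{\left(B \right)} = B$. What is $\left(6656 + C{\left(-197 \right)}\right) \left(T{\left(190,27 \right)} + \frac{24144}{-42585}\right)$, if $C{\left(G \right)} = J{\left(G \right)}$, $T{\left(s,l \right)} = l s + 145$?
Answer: $\frac{483589056843}{14195} \approx 3.4068 \cdot 10^{7}$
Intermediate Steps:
$T{\left(s,l \right)} = 145 + l s$
$C{\left(G \right)} = G$
$\left(6656 + C{\left(-197 \right)}\right) \left(T{\left(190,27 \right)} + \frac{24144}{-42585}\right) = \left(6656 - 197\right) \left(\left(145 + 27 \cdot 190\right) + \frac{24144}{-42585}\right) = 6459 \left(\left(145 + 5130\right) + 24144 \left(- \frac{1}{42585}\right)\right) = 6459 \left(5275 - \frac{8048}{14195}\right) = 6459 \cdot \frac{74870577}{14195} = \frac{483589056843}{14195}$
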